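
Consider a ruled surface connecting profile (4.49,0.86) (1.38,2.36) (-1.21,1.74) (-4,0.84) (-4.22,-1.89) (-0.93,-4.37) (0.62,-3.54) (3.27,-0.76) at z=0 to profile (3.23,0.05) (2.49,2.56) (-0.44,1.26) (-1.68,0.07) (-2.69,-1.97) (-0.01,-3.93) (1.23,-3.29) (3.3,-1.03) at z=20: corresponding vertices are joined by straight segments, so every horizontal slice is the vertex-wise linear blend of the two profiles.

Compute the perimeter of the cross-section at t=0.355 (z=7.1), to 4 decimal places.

Cross-section at t=0.355: each vertex is (1-t)·p0[i] + t·p1[i].
  v1: (1-0.355)·(4.49,0.86) + 0.355·(3.23,0.05) = (4.0427,0.5725)
  v2: (1-0.355)·(1.38,2.36) + 0.355·(2.49,2.56) = (1.7740,2.4310)
  v3: (1-0.355)·(-1.21,1.74) + 0.355·(-0.44,1.26) = (-0.9366,1.5696)
  v4: (1-0.355)·(-4,0.84) + 0.355·(-1.68,0.07) = (-3.1764,0.5666)
  v5: (1-0.355)·(-4.22,-1.89) + 0.355·(-2.69,-1.97) = (-3.6768,-1.9184)
  v6: (1-0.355)·(-0.93,-4.37) + 0.355·(-0.01,-3.93) = (-0.6034,-4.2138)
  v7: (1-0.355)·(0.62,-3.54) + 0.355·(1.23,-3.29) = (0.8366,-3.4512)
  v8: (1-0.355)·(3.27,-0.76) + 0.355·(3.3,-1.03) = (3.2807,-0.8558)
Perimeter = Σ |v_{i+1} − v_i|:
  edge 1→2: √(-2.2687² + 1.8586²) = 2.9327 (running 2.9327)
  edge 2→3: √(-2.7107² + -0.8614²) = 2.8443 (running 5.7770)
  edge 3→4: √(-2.2397² + -1.0030²) = 2.4541 (running 8.2311)
  edge 4→5: √(-0.5004² + -2.4850²) = 2.5349 (running 10.7660)
  edge 5→6: √(3.0734² + -2.2954²) = 3.8360 (running 14.6020)
  edge 6→7: √(1.4400² + 0.7626²) = 1.6294 (running 16.2314)
  edge 7→8: √(2.4441² + 2.5954²) = 3.5651 (running 19.7965)
  edge 8→1: √(0.7620² + 1.4283²) = 1.6189 (running 21.4154)
Perimeter = 21.4154

Perimeter at t=0.355: 21.4154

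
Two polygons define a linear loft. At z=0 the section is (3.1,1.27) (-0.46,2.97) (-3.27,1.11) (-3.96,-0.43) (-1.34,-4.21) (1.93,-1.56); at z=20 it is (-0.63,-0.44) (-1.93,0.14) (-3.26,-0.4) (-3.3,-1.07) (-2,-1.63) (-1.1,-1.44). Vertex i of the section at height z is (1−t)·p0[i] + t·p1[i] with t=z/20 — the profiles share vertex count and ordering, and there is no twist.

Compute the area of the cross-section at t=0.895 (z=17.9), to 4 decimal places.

Cross-section at t=0.895: each vertex is (1-t)·p0[i] + t·p1[i].
  v1: (1-0.895)·(3.1,1.27) + 0.895·(-0.63,-0.44) = (-0.2384,-0.2605)
  v2: (1-0.895)·(-0.46,2.97) + 0.895·(-1.93,0.14) = (-1.7756,0.4371)
  v3: (1-0.895)·(-3.27,1.11) + 0.895·(-3.26,-0.4) = (-3.2611,-0.2415)
  v4: (1-0.895)·(-3.96,-0.43) + 0.895·(-3.3,-1.07) = (-3.3693,-1.0028)
  v5: (1-0.895)·(-1.34,-4.21) + 0.895·(-2,-1.63) = (-1.9307,-1.9009)
  v6: (1-0.895)·(1.93,-1.56) + 0.895·(-1.1,-1.44) = (-0.7819,-1.4526)
Shoelace sum Σ(x_i·y_{i+1} − x_{i+1}·y_i):
  i=1: -0.2384·0.4371 − -1.7756·-0.2605 = -0.5667 (running -0.5667)
  i=2: -1.7756·-0.2415 − -3.2611·0.4371 = +1.8543 (running +1.2876)
  i=3: -3.2611·-1.0028 − -3.3693·-0.2415 = +2.4567 (running +3.7443)
  i=4: -3.3693·-1.9009 − -1.9307·-1.0028 = +4.4686 (running +8.2129)
  i=5: -1.9307·-1.4526 − -0.7819·-1.9009 = +1.3183 (running +9.5312)
  i=6: -0.7819·-0.2605 − -0.2384·-1.4526 = -0.1426 (running +9.3886)
Area = |Σ|/2 = |9.3886|/2 = 4.6943

Area at t=0.895: 4.6943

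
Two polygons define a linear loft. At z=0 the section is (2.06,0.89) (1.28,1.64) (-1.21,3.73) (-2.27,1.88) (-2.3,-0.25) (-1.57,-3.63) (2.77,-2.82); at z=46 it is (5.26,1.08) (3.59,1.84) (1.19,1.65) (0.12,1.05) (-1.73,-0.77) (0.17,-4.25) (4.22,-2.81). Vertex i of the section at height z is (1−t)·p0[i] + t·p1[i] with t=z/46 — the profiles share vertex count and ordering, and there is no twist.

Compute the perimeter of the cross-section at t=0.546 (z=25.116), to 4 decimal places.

Perimeter at t=0.546: 19.7012

Cross-section at t=0.546: each vertex is (1-t)·p0[i] + t·p1[i].
  v1: (1-0.546)·(2.06,0.89) + 0.546·(5.26,1.08) = (3.8072,0.9937)
  v2: (1-0.546)·(1.28,1.64) + 0.546·(3.59,1.84) = (2.5413,1.7492)
  v3: (1-0.546)·(-1.21,3.73) + 0.546·(1.19,1.65) = (0.1004,2.5943)
  v4: (1-0.546)·(-2.27,1.88) + 0.546·(0.12,1.05) = (-0.9651,1.4268)
  v5: (1-0.546)·(-2.3,-0.25) + 0.546·(-1.73,-0.77) = (-1.9888,-0.5339)
  v6: (1-0.546)·(-1.57,-3.63) + 0.546·(0.17,-4.25) = (-0.6200,-3.9685)
  v7: (1-0.546)·(2.77,-2.82) + 0.546·(4.22,-2.81) = (3.5617,-2.8145)
Perimeter = Σ |v_{i+1} − v_i|:
  edge 1→2: √(-1.2659² + 0.7555²) = 1.4742 (running 1.4742)
  edge 2→3: √(-2.4409² + 0.8451²) = 2.5830 (running 4.0572)
  edge 3→4: √(-1.0655² + -1.1675²) = 1.5806 (running 5.6378)
  edge 4→5: √(-1.0237² + -1.9607²) = 2.2119 (running 7.8497)
  edge 5→6: √(1.3688² + -3.4346²) = 3.6973 (running 11.5471)
  edge 6→7: √(4.1817² + 1.1540²) = 4.3380 (running 15.8850)
  edge 7→1: √(0.2455² + 3.8083²) = 3.8162 (running 19.7012)
Perimeter = 19.7012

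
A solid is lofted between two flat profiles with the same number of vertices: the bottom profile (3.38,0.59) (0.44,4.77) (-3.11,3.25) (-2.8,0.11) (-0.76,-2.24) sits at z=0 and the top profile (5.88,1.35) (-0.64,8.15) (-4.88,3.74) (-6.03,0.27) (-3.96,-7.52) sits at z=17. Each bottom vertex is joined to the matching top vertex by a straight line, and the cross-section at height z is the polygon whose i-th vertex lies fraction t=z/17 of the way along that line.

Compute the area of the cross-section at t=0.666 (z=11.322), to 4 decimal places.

Cross-section at t=0.666: each vertex is (1-t)·p0[i] + t·p1[i].
  v1: (1-0.666)·(3.38,0.59) + 0.666·(5.88,1.35) = (5.0450,1.0962)
  v2: (1-0.666)·(0.44,4.77) + 0.666·(-0.64,8.15) = (-0.2793,7.0211)
  v3: (1-0.666)·(-3.11,3.25) + 0.666·(-4.88,3.74) = (-4.2888,3.5763)
  v4: (1-0.666)·(-2.8,0.11) + 0.666·(-6.03,0.27) = (-4.9512,0.2166)
  v5: (1-0.666)·(-0.76,-2.24) + 0.666·(-3.96,-7.52) = (-2.8912,-5.7565)
Shoelace sum Σ(x_i·y_{i+1} − x_{i+1}·y_i):
  i=1: 5.0450·7.0211 − -0.2793·1.0962 = +35.7275 (running +35.7275)
  i=2: -0.2793·3.5763 − -4.2888·7.0211 = +29.1133 (running +64.8408)
  i=3: -4.2888·0.2166 − -4.9512·3.5763 = +16.7783 (running +81.6191)
  i=4: -4.9512·-5.7565 − -2.8912·0.2166 = +29.1275 (running +110.7466)
  i=5: -2.8912·1.0962 − 5.0450·-5.7565 = +25.8722 (running +136.6189)
Area = |Σ|/2 = |136.6189|/2 = 68.3094

Area at t=0.666: 68.3094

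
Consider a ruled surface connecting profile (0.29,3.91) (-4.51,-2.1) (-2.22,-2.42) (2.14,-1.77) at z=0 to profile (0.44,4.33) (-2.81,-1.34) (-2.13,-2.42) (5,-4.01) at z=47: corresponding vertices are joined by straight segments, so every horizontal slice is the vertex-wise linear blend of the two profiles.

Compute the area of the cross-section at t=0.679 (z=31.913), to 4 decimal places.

Cross-section at t=0.679: each vertex is (1-t)·p0[i] + t·p1[i].
  v1: (1-0.679)·(0.29,3.91) + 0.679·(0.44,4.33) = (0.3919,4.1952)
  v2: (1-0.679)·(-4.51,-2.1) + 0.679·(-2.81,-1.34) = (-3.3557,-1.5840)
  v3: (1-0.679)·(-2.22,-2.42) + 0.679·(-2.13,-2.42) = (-2.1589,-2.4200)
  v4: (1-0.679)·(2.14,-1.77) + 0.679·(5,-4.01) = (4.0819,-3.2910)
Shoelace sum Σ(x_i·y_{i+1} − x_{i+1}·y_i):
  i=1: 0.3919·-1.5840 − -3.3557·4.1952 = +13.4571 (running +13.4571)
  i=2: -3.3557·-2.4200 − -2.1589·-1.5840 = +4.7012 (running +18.1583)
  i=3: -2.1589·-3.2910 − 4.0819·-2.4200 = +16.9831 (running +35.1414)
  i=4: 4.0819·4.1952 − 0.3919·-3.2910 = +18.4140 (running +53.5554)
Area = |Σ|/2 = |53.5554|/2 = 26.7777

Area at t=0.679: 26.7777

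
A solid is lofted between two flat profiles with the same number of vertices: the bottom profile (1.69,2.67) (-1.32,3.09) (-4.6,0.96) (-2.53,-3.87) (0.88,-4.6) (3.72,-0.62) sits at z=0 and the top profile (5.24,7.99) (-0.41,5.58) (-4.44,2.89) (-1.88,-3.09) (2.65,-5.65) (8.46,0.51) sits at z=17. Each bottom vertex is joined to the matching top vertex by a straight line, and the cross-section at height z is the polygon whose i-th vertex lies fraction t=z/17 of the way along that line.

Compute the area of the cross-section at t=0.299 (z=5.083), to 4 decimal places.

Area at t=0.299: 57.5593

Cross-section at t=0.299: each vertex is (1-t)·p0[i] + t·p1[i].
  v1: (1-0.299)·(1.69,2.67) + 0.299·(5.24,7.99) = (2.7515,4.2607)
  v2: (1-0.299)·(-1.32,3.09) + 0.299·(-0.41,5.58) = (-1.0479,3.8345)
  v3: (1-0.299)·(-4.6,0.96) + 0.299·(-4.44,2.89) = (-4.5522,1.5371)
  v4: (1-0.299)·(-2.53,-3.87) + 0.299·(-1.88,-3.09) = (-2.3357,-3.6368)
  v5: (1-0.299)·(0.88,-4.6) + 0.299·(2.65,-5.65) = (1.4092,-4.9139)
  v6: (1-0.299)·(3.72,-0.62) + 0.299·(8.46,0.51) = (5.1373,-0.2821)
Shoelace sum Σ(x_i·y_{i+1} − x_{i+1}·y_i):
  i=1: 2.7515·3.8345 − -1.0479·4.2607 = +15.0153 (running +15.0153)
  i=2: -1.0479·1.5371 − -4.5522·3.8345 = +15.8446 (running +30.8599)
  i=3: -4.5522·-3.6368 − -2.3357·1.5371 = +20.1453 (running +51.0051)
  i=4: -2.3357·-4.9139 − 1.4092·-3.6368 = +16.6023 (running +67.6075)
  i=5: 1.4092·-0.2821 − 5.1373·-4.9139 = +24.8467 (running +92.4541)
  i=6: 5.1373·4.2607 − 2.7515·-0.2821 = +22.6645 (running +115.1186)
Area = |Σ|/2 = |115.1186|/2 = 57.5593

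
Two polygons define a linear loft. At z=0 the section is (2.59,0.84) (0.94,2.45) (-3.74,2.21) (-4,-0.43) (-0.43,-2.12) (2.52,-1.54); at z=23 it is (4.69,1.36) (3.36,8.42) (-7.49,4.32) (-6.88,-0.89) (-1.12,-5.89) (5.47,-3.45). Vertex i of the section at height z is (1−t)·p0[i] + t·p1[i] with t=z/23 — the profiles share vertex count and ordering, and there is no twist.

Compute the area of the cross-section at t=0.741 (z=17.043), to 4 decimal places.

Cross-section at t=0.741: each vertex is (1-t)·p0[i] + t·p1[i].
  v1: (1-0.741)·(2.59,0.84) + 0.741·(4.69,1.36) = (4.1461,1.2253)
  v2: (1-0.741)·(0.94,2.45) + 0.741·(3.36,8.42) = (2.7332,6.8738)
  v3: (1-0.741)·(-3.74,2.21) + 0.741·(-7.49,4.32) = (-6.5187,3.7735)
  v4: (1-0.741)·(-4,-0.43) + 0.741·(-6.88,-0.89) = (-6.1341,-0.7709)
  v5: (1-0.741)·(-0.43,-2.12) + 0.741·(-1.12,-5.89) = (-0.9413,-4.9136)
  v6: (1-0.741)·(2.52,-1.54) + 0.741·(5.47,-3.45) = (4.7059,-2.9553)
Shoelace sum Σ(x_i·y_{i+1} − x_{i+1}·y_i):
  i=1: 4.1461·6.8738 − 2.7332·1.2253 = +25.1503 (running +25.1503)
  i=2: 2.7332·3.7735 − -6.5187·6.8738 = +55.1222 (running +80.2725)
  i=3: -6.5187·-0.7709 − -6.1341·3.7735 = +28.1721 (running +108.4445)
  i=4: -6.1341·-4.9136 − -0.9413·-0.7709 = +29.4146 (running +137.8592)
  i=5: -0.9413·-2.9553 − 4.7059·-4.9136 = +25.9048 (running +163.7640)
  i=6: 4.7059·1.2253 − 4.1461·-2.9553 = +18.0193 (running +181.7833)
Area = |Σ|/2 = |181.7833|/2 = 90.8916

Area at t=0.741: 90.8916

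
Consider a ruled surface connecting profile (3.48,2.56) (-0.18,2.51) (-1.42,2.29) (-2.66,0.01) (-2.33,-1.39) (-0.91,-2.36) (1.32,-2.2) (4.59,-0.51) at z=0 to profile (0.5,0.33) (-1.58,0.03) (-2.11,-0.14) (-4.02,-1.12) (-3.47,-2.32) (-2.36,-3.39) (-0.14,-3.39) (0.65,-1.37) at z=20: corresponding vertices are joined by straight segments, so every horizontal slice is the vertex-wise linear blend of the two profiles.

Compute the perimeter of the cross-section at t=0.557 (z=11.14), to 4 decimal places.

Perimeter at t=0.557: 16.1380

Cross-section at t=0.557: each vertex is (1-t)·p0[i] + t·p1[i].
  v1: (1-0.557)·(3.48,2.56) + 0.557·(0.5,0.33) = (1.8201,1.3179)
  v2: (1-0.557)·(-0.18,2.51) + 0.557·(-1.58,0.03) = (-0.9598,1.1286)
  v3: (1-0.557)·(-1.42,2.29) + 0.557·(-2.11,-0.14) = (-1.8043,0.9365)
  v4: (1-0.557)·(-2.66,0.01) + 0.557·(-4.02,-1.12) = (-3.4175,-0.6194)
  v5: (1-0.557)·(-2.33,-1.39) + 0.557·(-3.47,-2.32) = (-2.9650,-1.9080)
  v6: (1-0.557)·(-0.91,-2.36) + 0.557·(-2.36,-3.39) = (-1.7177,-2.9337)
  v7: (1-0.557)·(1.32,-2.2) + 0.557·(-0.14,-3.39) = (0.5068,-2.8628)
  v8: (1-0.557)·(4.59,-0.51) + 0.557·(0.65,-1.37) = (2.3954,-0.9890)
Perimeter = Σ |v_{i+1} − v_i|:
  edge 1→2: √(-2.7799² + -0.1893²) = 2.7864 (running 2.7864)
  edge 2→3: √(-0.8445² + -0.1921²) = 0.8661 (running 3.6525)
  edge 3→4: √(-1.6132² + -1.5559²) = 2.2413 (running 5.8937)
  edge 4→5: √(0.4525² + -1.2886²) = 1.3658 (running 7.2595)
  edge 5→6: √(1.2473² + -1.0257²) = 1.6149 (running 8.8744)
  edge 6→7: √(2.2244² + 0.0709²) = 2.2256 (running 11.0999)
  edge 7→8: √(1.8886² + 1.8738²) = 2.6605 (running 13.7604)
  edge 8→1: √(-0.5753² + 2.3069²) = 2.3776 (running 16.1380)
Perimeter = 16.1380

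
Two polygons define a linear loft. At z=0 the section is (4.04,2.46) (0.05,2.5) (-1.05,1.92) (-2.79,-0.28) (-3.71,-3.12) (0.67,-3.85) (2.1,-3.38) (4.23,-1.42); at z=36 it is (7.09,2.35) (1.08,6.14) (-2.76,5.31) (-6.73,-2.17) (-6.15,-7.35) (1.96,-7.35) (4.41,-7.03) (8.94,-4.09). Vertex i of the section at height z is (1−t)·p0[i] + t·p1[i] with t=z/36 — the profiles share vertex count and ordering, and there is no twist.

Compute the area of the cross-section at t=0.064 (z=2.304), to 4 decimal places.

Cross-section at t=0.064: each vertex is (1-t)·p0[i] + t·p1[i].
  v1: (1-0.064)·(4.04,2.46) + 0.064·(7.09,2.35) = (4.2352,2.4530)
  v2: (1-0.064)·(0.05,2.5) + 0.064·(1.08,6.14) = (0.1159,2.7330)
  v3: (1-0.064)·(-1.05,1.92) + 0.064·(-2.76,5.31) = (-1.1594,2.1370)
  v4: (1-0.064)·(-2.79,-0.28) + 0.064·(-6.73,-2.17) = (-3.0422,-0.4010)
  v5: (1-0.064)·(-3.71,-3.12) + 0.064·(-6.15,-7.35) = (-3.8662,-3.3907)
  v6: (1-0.064)·(0.67,-3.85) + 0.064·(1.96,-7.35) = (0.7526,-4.0740)
  v7: (1-0.064)·(2.1,-3.38) + 0.064·(4.41,-7.03) = (2.2478,-3.6136)
  v8: (1-0.064)·(4.23,-1.42) + 0.064·(8.94,-4.09) = (4.5314,-1.5909)
Shoelace sum Σ(x_i·y_{i+1} − x_{i+1}·y_i):
  i=1: 4.2352·2.7330 − 0.1159·2.4530 = +11.2903 (running +11.2903)
  i=2: 0.1159·2.1370 − -1.1594·2.7330 = +3.4164 (running +14.7067)
  i=3: -1.1594·-0.4010 − -3.0422·2.1370 = +6.9659 (running +21.6726)
  i=4: -3.0422·-3.3907 − -3.8662·-0.4010 = +8.7649 (running +30.4375)
  i=5: -3.8662·-4.0740 − 0.7526·-3.3907 = +18.3025 (running +48.7400)
  i=6: 0.7526·-3.6136 − 2.2478·-4.0740 = +6.4382 (running +55.1782)
  i=7: 2.2478·-1.5909 − 4.5314·-3.6136 = +12.7988 (running +67.9770)
  i=8: 4.5314·2.4530 − 4.2352·-1.5909 = +17.8531 (running +85.8301)
Area = |Σ|/2 = |85.8301|/2 = 42.9151

Area at t=0.064: 42.9151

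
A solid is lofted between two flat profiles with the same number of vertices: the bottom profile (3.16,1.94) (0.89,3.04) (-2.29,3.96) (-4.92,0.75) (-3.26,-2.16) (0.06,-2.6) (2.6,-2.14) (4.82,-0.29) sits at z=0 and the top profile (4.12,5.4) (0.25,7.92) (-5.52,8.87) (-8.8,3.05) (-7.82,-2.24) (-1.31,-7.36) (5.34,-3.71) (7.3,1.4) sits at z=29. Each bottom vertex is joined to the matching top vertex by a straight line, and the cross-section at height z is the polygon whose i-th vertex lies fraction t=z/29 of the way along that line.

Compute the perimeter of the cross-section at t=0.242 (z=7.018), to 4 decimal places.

Cross-section at t=0.242: each vertex is (1-t)·p0[i] + t·p1[i].
  v1: (1-0.242)·(3.16,1.94) + 0.242·(4.12,5.4) = (3.3923,2.7773)
  v2: (1-0.242)·(0.89,3.04) + 0.242·(0.25,7.92) = (0.7351,4.2210)
  v3: (1-0.242)·(-2.29,3.96) + 0.242·(-5.52,8.87) = (-3.0717,5.1482)
  v4: (1-0.242)·(-4.92,0.75) + 0.242·(-8.8,3.05) = (-5.8590,1.3066)
  v5: (1-0.242)·(-3.26,-2.16) + 0.242·(-7.82,-2.24) = (-4.3635,-2.1794)
  v6: (1-0.242)·(0.06,-2.6) + 0.242·(-1.31,-7.36) = (-0.2715,-3.7519)
  v7: (1-0.242)·(2.6,-2.14) + 0.242·(5.34,-3.71) = (3.2631,-2.5199)
  v8: (1-0.242)·(4.82,-0.29) + 0.242·(7.3,1.4) = (5.4202,0.1190)
Perimeter = Σ |v_{i+1} − v_i|:
  edge 1→2: √(-2.6572² + 1.4436²) = 3.0240 (running 3.0240)
  edge 2→3: √(-3.8068² + 0.9273²) = 3.9181 (running 6.9421)
  edge 3→4: √(-2.7873² + -3.8416²) = 4.7463 (running 11.6884)
  edge 4→5: √(1.4954² + -3.4860²) = 3.7932 (running 15.4816)
  edge 5→6: √(4.0920² + -1.5726²) = 4.3837 (running 19.8653)
  edge 6→7: √(3.5346² + 1.2320²) = 3.7432 (running 23.6085)
  edge 7→8: √(2.1571² + 2.6389²) = 3.4084 (running 27.0169)
  edge 8→1: √(-2.0278² + 2.6583²) = 3.3435 (running 30.3603)
Perimeter = 30.3603

Perimeter at t=0.242: 30.3603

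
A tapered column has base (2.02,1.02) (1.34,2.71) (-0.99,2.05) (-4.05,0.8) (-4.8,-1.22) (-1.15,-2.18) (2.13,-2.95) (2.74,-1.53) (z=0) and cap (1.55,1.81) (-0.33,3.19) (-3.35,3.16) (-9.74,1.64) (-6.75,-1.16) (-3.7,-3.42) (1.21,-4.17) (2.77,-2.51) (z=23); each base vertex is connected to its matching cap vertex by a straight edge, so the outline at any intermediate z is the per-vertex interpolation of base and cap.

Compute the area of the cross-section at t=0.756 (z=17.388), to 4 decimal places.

Cross-section at t=0.756: each vertex is (1-t)·p0[i] + t·p1[i].
  v1: (1-0.756)·(2.02,1.02) + 0.756·(1.55,1.81) = (1.6647,1.6172)
  v2: (1-0.756)·(1.34,2.71) + 0.756·(-0.33,3.19) = (0.0775,3.0729)
  v3: (1-0.756)·(-0.99,2.05) + 0.756·(-3.35,3.16) = (-2.7742,2.8892)
  v4: (1-0.756)·(-4.05,0.8) + 0.756·(-9.74,1.64) = (-8.3516,1.4350)
  v5: (1-0.756)·(-4.8,-1.22) + 0.756·(-6.75,-1.16) = (-6.2742,-1.1746)
  v6: (1-0.756)·(-1.15,-2.18) + 0.756·(-3.7,-3.42) = (-3.0778,-3.1174)
  v7: (1-0.756)·(2.13,-2.95) + 0.756·(1.21,-4.17) = (1.4345,-3.8723)
  v8: (1-0.756)·(2.74,-1.53) + 0.756·(2.77,-2.51) = (2.7627,-2.2709)
Shoelace sum Σ(x_i·y_{i+1} − x_{i+1}·y_i):
  i=1: 1.6647·3.0729 − 0.0775·1.6172 = +4.9901 (running +4.9901)
  i=2: 0.0775·2.8892 − -2.7742·3.0729 = +8.7485 (running +13.7386)
  i=3: -2.7742·1.4350 − -8.3516·2.8892 = +20.1482 (running +33.8868)
  i=4: -8.3516·-1.1746 − -6.2742·1.4350 = +18.8139 (running +52.7007)
  i=5: -6.2742·-3.1174 − -3.0778·-1.1746 = +15.9441 (running +68.6448)
  i=6: -3.0778·-3.8723 − 1.4345·-3.1174 = +16.3901 (running +85.0349)
  i=7: 1.4345·-2.2709 − 2.7627·-3.8723 = +7.4404 (running +92.4754)
  i=8: 2.7627·1.6172 − 1.6647·-2.2709 = +8.2482 (running +100.7236)
Area = |Σ|/2 = |100.7236|/2 = 50.3618

Area at t=0.756: 50.3618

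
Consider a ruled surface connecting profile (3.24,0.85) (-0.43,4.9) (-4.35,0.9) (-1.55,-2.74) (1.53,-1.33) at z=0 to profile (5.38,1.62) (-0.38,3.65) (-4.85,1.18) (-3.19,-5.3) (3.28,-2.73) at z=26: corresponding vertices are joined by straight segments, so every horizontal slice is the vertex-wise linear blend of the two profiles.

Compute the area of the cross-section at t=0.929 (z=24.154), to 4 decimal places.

Area at t=0.929: 54.4197

Cross-section at t=0.929: each vertex is (1-t)·p0[i] + t·p1[i].
  v1: (1-0.929)·(3.24,0.85) + 0.929·(5.38,1.62) = (5.2281,1.5653)
  v2: (1-0.929)·(-0.43,4.9) + 0.929·(-0.38,3.65) = (-0.3836,3.7387)
  v3: (1-0.929)·(-4.35,0.9) + 0.929·(-4.85,1.18) = (-4.8145,1.1601)
  v4: (1-0.929)·(-1.55,-2.74) + 0.929·(-3.19,-5.3) = (-3.0736,-5.1182)
  v5: (1-0.929)·(1.53,-1.33) + 0.929·(3.28,-2.73) = (3.1557,-2.6306)
Shoelace sum Σ(x_i·y_{i+1} − x_{i+1}·y_i):
  i=1: 5.2281·3.7387 − -0.3836·1.5653 = +20.1468 (running +20.1468)
  i=2: -0.3836·1.1601 − -4.8145·3.7387 = +17.5552 (running +37.7020)
  i=3: -4.8145·-5.1182 − -3.0736·1.1601 = +28.2075 (running +65.9095)
  i=4: -3.0736·-2.6306 − 3.1557·-5.1182 = +24.2372 (running +90.1467)
  i=5: 3.1557·1.5653 − 5.2281·-2.6306 = +18.6927 (running +108.8394)
Area = |Σ|/2 = |108.8394|/2 = 54.4197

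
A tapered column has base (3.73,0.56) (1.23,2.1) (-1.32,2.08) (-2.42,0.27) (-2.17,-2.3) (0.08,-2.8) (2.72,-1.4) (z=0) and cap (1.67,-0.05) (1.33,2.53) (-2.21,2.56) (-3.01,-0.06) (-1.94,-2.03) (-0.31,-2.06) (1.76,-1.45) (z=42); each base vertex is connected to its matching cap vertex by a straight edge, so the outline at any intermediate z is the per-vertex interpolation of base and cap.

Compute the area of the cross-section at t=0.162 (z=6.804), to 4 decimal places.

Cross-section at t=0.162: each vertex is (1-t)·p0[i] + t·p1[i].
  v1: (1-0.162)·(3.73,0.56) + 0.162·(1.67,-0.05) = (3.3963,0.4612)
  v2: (1-0.162)·(1.23,2.1) + 0.162·(1.33,2.53) = (1.2462,2.1697)
  v3: (1-0.162)·(-1.32,2.08) + 0.162·(-2.21,2.56) = (-1.4642,2.1578)
  v4: (1-0.162)·(-2.42,0.27) + 0.162·(-3.01,-0.06) = (-2.5156,0.2165)
  v5: (1-0.162)·(-2.17,-2.3) + 0.162·(-1.94,-2.03) = (-2.1327,-2.2563)
  v6: (1-0.162)·(0.08,-2.8) + 0.162·(-0.31,-2.06) = (0.0168,-2.6801)
  v7: (1-0.162)·(2.72,-1.4) + 0.162·(1.76,-1.45) = (2.5645,-1.4081)
Shoelace sum Σ(x_i·y_{i+1} − x_{i+1}·y_i):
  i=1: 3.3963·2.1697 − 1.2462·0.4612 = +6.7941 (running +6.7941)
  i=2: 1.2462·2.1578 − -1.4642·2.1697 = +5.8658 (running +12.6598)
  i=3: -1.4642·0.2165 − -2.5156·2.1578 = +5.1110 (running +17.7708)
  i=4: -2.5156·-2.2563 − -2.1327·0.2165 = +6.1376 (running +23.9084)
  i=5: -2.1327·-2.6801 − 0.0168·-2.2563 = +5.7539 (running +29.6624)
  i=6: 0.0168·-1.4081 − 2.5645·-2.6801 = +6.8494 (running +36.5118)
  i=7: 2.5645·0.4612 − 3.3963·-1.4081 = +5.9650 (running +42.4768)
Area = |Σ|/2 = |42.4768|/2 = 21.2384

Area at t=0.162: 21.2384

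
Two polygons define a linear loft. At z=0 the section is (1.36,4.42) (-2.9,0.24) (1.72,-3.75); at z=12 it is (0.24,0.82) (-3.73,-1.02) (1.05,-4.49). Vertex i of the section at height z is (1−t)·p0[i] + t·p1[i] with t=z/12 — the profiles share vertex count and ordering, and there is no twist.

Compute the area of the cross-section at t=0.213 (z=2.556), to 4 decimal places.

Cross-section at t=0.213: each vertex is (1-t)·p0[i] + t·p1[i].
  v1: (1-0.213)·(1.36,4.42) + 0.213·(0.24,0.82) = (1.1214,3.6532)
  v2: (1-0.213)·(-2.9,0.24) + 0.213·(-3.73,-1.02) = (-3.0768,-0.0284)
  v3: (1-0.213)·(1.72,-3.75) + 0.213·(1.05,-4.49) = (1.5773,-3.9076)
Shoelace sum Σ(x_i·y_{i+1} − x_{i+1}·y_i):
  i=1: 1.1214·-0.0284 − -3.0768·3.6532 = +11.2083 (running +11.2083)
  i=2: -3.0768·-3.9076 − 1.5773·-0.0284 = +12.0677 (running +23.2760)
  i=3: 1.5773·3.6532 − 1.1214·-3.9076 = +10.1443 (running +33.4203)
Area = |Σ|/2 = |33.4203|/2 = 16.7102

Area at t=0.213: 16.7102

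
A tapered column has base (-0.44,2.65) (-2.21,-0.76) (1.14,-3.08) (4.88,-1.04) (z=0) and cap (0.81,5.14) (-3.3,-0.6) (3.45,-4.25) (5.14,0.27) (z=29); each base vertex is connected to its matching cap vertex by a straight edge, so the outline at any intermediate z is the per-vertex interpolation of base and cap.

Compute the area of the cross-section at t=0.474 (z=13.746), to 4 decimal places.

Cross-section at t=0.474: each vertex is (1-t)·p0[i] + t·p1[i].
  v1: (1-0.474)·(-0.44,2.65) + 0.474·(0.81,5.14) = (0.1525,3.8303)
  v2: (1-0.474)·(-2.21,-0.76) + 0.474·(-3.3,-0.6) = (-2.7267,-0.6842)
  v3: (1-0.474)·(1.14,-3.08) + 0.474·(3.45,-4.25) = (2.2349,-3.6346)
  v4: (1-0.474)·(4.88,-1.04) + 0.474·(5.14,0.27) = (5.0032,-0.4191)
Shoelace sum Σ(x_i·y_{i+1} − x_{i+1}·y_i):
  i=1: 0.1525·-0.6842 − -2.7267·3.8303 = +10.3395 (running +10.3395)
  i=2: -2.7267·-3.6346 − 2.2349·-0.6842 = +11.4393 (running +21.7788)
  i=3: 2.2349·-0.4191 − 5.0032·-3.6346 = +17.2481 (running +39.0269)
  i=4: 5.0032·3.8303 − 0.1525·-0.4191 = +19.2276 (running +58.2545)
Area = |Σ|/2 = |58.2545|/2 = 29.1273

Area at t=0.474: 29.1273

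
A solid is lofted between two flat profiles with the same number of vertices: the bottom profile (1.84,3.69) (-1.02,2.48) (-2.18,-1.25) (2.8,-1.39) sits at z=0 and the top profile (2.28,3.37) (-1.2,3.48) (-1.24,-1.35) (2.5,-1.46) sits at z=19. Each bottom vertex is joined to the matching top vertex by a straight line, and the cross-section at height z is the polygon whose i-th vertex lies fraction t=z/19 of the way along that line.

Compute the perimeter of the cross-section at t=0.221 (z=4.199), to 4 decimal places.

Cross-section at t=0.221: each vertex is (1-t)·p0[i] + t·p1[i].
  v1: (1-0.221)·(1.84,3.69) + 0.221·(2.28,3.37) = (1.9372,3.6193)
  v2: (1-0.221)·(-1.02,2.48) + 0.221·(-1.2,3.48) = (-1.0598,2.7010)
  v3: (1-0.221)·(-2.18,-1.25) + 0.221·(-1.24,-1.35) = (-1.9723,-1.2721)
  v4: (1-0.221)·(2.8,-1.39) + 0.221·(2.5,-1.46) = (2.7337,-1.4055)
Perimeter = Σ |v_{i+1} − v_i|:
  edge 1→2: √(-2.9970² + -0.9183²) = 3.1345 (running 3.1345)
  edge 2→3: √(-0.9125² + -3.9731²) = 4.0765 (running 7.2111)
  edge 3→4: √(4.7060² + -0.1334²) = 4.7078 (running 11.9189)
  edge 4→1: √(-0.7965² + 5.0248²) = 5.0875 (running 17.0064)
Perimeter = 17.0064

Perimeter at t=0.221: 17.0064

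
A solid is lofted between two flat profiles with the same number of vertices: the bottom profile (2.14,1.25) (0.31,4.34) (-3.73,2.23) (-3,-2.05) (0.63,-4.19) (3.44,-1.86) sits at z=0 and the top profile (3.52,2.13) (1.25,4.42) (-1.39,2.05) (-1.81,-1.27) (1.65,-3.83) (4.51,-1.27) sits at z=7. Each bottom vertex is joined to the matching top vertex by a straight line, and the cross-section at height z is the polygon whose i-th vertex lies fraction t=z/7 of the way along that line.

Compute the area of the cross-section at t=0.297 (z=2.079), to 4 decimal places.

Cross-section at t=0.297: each vertex is (1-t)·p0[i] + t·p1[i].
  v1: (1-0.297)·(2.14,1.25) + 0.297·(3.52,2.13) = (2.5499,1.5114)
  v2: (1-0.297)·(0.31,4.34) + 0.297·(1.25,4.42) = (0.5892,4.3638)
  v3: (1-0.297)·(-3.73,2.23) + 0.297·(-1.39,2.05) = (-3.0350,2.1765)
  v4: (1-0.297)·(-3,-2.05) + 0.297·(-1.81,-1.27) = (-2.6466,-1.8183)
  v5: (1-0.297)·(0.63,-4.19) + 0.297·(1.65,-3.83) = (0.9329,-4.0831)
  v6: (1-0.297)·(3.44,-1.86) + 0.297·(4.51,-1.27) = (3.7578,-1.6848)
Shoelace sum Σ(x_i·y_{i+1} − x_{i+1}·y_i):
  i=1: 2.5499·4.3638 − 0.5892·1.5114 = +10.2365 (running +10.2365)
  i=2: 0.5892·2.1765 − -3.0350·4.3638 = +14.5265 (running +24.7630)
  i=3: -3.0350·-1.8183 − -2.6466·2.1765 = +11.2791 (running +36.0421)
  i=4: -2.6466·-4.0831 − 0.9329·-1.8183 = +12.5026 (running +48.5446)
  i=5: 0.9329·-1.6848 − 3.7578·-4.0831 = +13.7716 (running +62.3162)
  i=6: 3.7578·1.5114 − 2.5499·-1.6848 = +9.9753 (running +72.2915)
Area = |Σ|/2 = |72.2915|/2 = 36.1457

Area at t=0.297: 36.1457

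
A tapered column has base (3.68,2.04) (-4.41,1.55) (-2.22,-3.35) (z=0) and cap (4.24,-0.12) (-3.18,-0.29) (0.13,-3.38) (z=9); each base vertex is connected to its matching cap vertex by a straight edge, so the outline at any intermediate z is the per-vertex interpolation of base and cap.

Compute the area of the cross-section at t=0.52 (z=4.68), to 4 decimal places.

Area at t=0.52: 15.7723

Cross-section at t=0.52: each vertex is (1-t)·p0[i] + t·p1[i].
  v1: (1-0.52)·(3.68,2.04) + 0.52·(4.24,-0.12) = (3.9712,0.9168)
  v2: (1-0.52)·(-4.41,1.55) + 0.52·(-3.18,-0.29) = (-3.7704,0.5932)
  v3: (1-0.52)·(-2.22,-3.35) + 0.52·(0.13,-3.38) = (-0.9980,-3.3656)
Shoelace sum Σ(x_i·y_{i+1} − x_{i+1}·y_i):
  i=1: 3.9712·0.5932 − -3.7704·0.9168 = +5.8124 (running +5.8124)
  i=2: -3.7704·-3.3656 − -0.9980·0.5932 = +13.2817 (running +19.0941)
  i=3: -0.9980·0.9168 − 3.9712·-3.3656 = +12.4505 (running +31.5446)
Area = |Σ|/2 = |31.5446|/2 = 15.7723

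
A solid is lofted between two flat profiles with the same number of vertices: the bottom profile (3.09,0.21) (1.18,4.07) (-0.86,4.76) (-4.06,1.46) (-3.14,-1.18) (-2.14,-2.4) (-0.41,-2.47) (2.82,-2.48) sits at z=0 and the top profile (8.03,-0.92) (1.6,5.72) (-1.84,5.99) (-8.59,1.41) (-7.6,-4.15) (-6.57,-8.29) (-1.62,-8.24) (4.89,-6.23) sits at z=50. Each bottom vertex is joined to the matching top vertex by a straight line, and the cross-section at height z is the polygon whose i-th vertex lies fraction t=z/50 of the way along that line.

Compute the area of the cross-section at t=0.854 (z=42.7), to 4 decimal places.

Area at t=0.854: 142.6711

Cross-section at t=0.854: each vertex is (1-t)·p0[i] + t·p1[i].
  v1: (1-0.854)·(3.09,0.21) + 0.854·(8.03,-0.92) = (7.3088,-0.7550)
  v2: (1-0.854)·(1.18,4.07) + 0.854·(1.6,5.72) = (1.5387,5.4791)
  v3: (1-0.854)·(-0.86,4.76) + 0.854·(-1.84,5.99) = (-1.6969,5.8104)
  v4: (1-0.854)·(-4.06,1.46) + 0.854·(-8.59,1.41) = (-7.9286,1.4173)
  v5: (1-0.854)·(-3.14,-1.18) + 0.854·(-7.6,-4.15) = (-6.9488,-3.7164)
  v6: (1-0.854)·(-2.14,-2.4) + 0.854·(-6.57,-8.29) = (-5.9232,-7.4301)
  v7: (1-0.854)·(-0.41,-2.47) + 0.854·(-1.62,-8.24) = (-1.4433,-7.3976)
  v8: (1-0.854)·(2.82,-2.48) + 0.854·(4.89,-6.23) = (4.5878,-5.6825)
Shoelace sum Σ(x_i·y_{i+1} − x_{i+1}·y_i):
  i=1: 7.3088·5.4791 − 1.5387·-0.7550 = +41.2072 (running +41.2072)
  i=2: 1.5387·5.8104 − -1.6969·5.4791 = +18.2380 (running +59.4451)
  i=3: -1.6969·1.4173 − -7.9286·5.8104 = +43.6636 (running +103.1087)
  i=4: -7.9286·-3.7164 − -6.9488·1.4173 = +39.3144 (running +142.4231)
  i=5: -6.9488·-7.4301 − -5.9232·-3.7164 = +29.6174 (running +172.0404)
  i=6: -5.9232·-7.3976 − -1.4433·-7.4301 = +33.0934 (running +205.1338)
  i=7: -1.4433·-5.6825 − 4.5878·-7.3976 = +42.1402 (running +247.2741)
  i=8: 4.5878·-0.7550 − 7.3088·-5.6825 = +38.0682 (running +285.3422)
Area = |Σ|/2 = |285.3422|/2 = 142.6711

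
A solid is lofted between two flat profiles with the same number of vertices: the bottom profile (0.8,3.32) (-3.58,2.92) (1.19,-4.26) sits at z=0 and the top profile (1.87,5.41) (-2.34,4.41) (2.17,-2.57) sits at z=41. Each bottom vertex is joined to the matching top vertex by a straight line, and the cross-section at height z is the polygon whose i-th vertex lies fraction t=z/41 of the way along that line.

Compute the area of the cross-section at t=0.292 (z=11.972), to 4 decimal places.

Area at t=0.292: 16.7696

Cross-section at t=0.292: each vertex is (1-t)·p0[i] + t·p1[i].
  v1: (1-0.292)·(0.8,3.32) + 0.292·(1.87,5.41) = (1.1124,3.9303)
  v2: (1-0.292)·(-3.58,2.92) + 0.292·(-2.34,4.41) = (-3.2179,3.3551)
  v3: (1-0.292)·(1.19,-4.26) + 0.292·(2.17,-2.57) = (1.4762,-3.7665)
Shoelace sum Σ(x_i·y_{i+1} − x_{i+1}·y_i):
  i=1: 1.1124·3.3551 − -3.2179·3.9303 = +16.3797 (running +16.3797)
  i=2: -3.2179·-3.7665 − 1.4762·3.3551 = +7.1677 (running +23.5474)
  i=3: 1.4762·3.9303 − 1.1124·-3.7665 = +9.9917 (running +33.5391)
Area = |Σ|/2 = |33.5391|/2 = 16.7696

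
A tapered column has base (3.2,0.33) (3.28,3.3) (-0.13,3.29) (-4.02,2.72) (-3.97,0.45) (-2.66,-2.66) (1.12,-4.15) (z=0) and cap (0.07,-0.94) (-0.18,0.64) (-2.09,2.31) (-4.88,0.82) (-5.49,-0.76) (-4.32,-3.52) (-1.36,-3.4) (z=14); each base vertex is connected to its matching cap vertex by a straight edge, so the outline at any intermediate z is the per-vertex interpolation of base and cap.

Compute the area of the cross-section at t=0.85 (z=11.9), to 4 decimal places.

Area at t=0.85: 25.4191

Cross-section at t=0.85: each vertex is (1-t)·p0[i] + t·p1[i].
  v1: (1-0.85)·(3.2,0.33) + 0.85·(0.07,-0.94) = (0.5395,-0.7495)
  v2: (1-0.85)·(3.28,3.3) + 0.85·(-0.18,0.64) = (0.3390,1.0390)
  v3: (1-0.85)·(-0.13,3.29) + 0.85·(-2.09,2.31) = (-1.7960,2.4570)
  v4: (1-0.85)·(-4.02,2.72) + 0.85·(-4.88,0.82) = (-4.7510,1.1050)
  v5: (1-0.85)·(-3.97,0.45) + 0.85·(-5.49,-0.76) = (-5.2620,-0.5785)
  v6: (1-0.85)·(-2.66,-2.66) + 0.85·(-4.32,-3.52) = (-4.0710,-3.3910)
  v7: (1-0.85)·(1.12,-4.15) + 0.85·(-1.36,-3.4) = (-0.9880,-3.5125)
Shoelace sum Σ(x_i·y_{i+1} − x_{i+1}·y_i):
  i=1: 0.5395·1.0390 − 0.3390·-0.7495 = +0.8146 (running +0.8146)
  i=2: 0.3390·2.4570 − -1.7960·1.0390 = +2.6990 (running +3.5136)
  i=3: -1.7960·1.1050 − -4.7510·2.4570 = +9.6886 (running +13.2022)
  i=4: -4.7510·-0.5785 − -5.2620·1.1050 = +8.5630 (running +21.7652)
  i=5: -5.2620·-3.3910 − -4.0710·-0.5785 = +15.4884 (running +37.2535)
  i=6: -4.0710·-3.5125 − -0.9880·-3.3910 = +10.9491 (running +48.2026)
  i=7: -0.9880·-0.7495 − 0.5395·-3.5125 = +2.6355 (running +50.8381)
Area = |Σ|/2 = |50.8381|/2 = 25.4191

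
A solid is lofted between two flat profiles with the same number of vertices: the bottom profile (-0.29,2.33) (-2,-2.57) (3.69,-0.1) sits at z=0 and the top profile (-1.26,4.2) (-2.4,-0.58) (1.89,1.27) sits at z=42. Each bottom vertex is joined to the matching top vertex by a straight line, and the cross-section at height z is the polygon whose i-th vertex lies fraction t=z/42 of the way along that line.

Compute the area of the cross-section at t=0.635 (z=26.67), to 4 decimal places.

Cross-section at t=0.635: each vertex is (1-t)·p0[i] + t·p1[i].
  v1: (1-0.635)·(-0.29,2.33) + 0.635·(-1.26,4.2) = (-0.9060,3.5175)
  v2: (1-0.635)·(-2,-2.57) + 0.635·(-2.4,-0.58) = (-2.2540,-1.3063)
  v3: (1-0.635)·(3.69,-0.1) + 0.635·(1.89,1.27) = (2.5470,0.7700)
Shoelace sum Σ(x_i·y_{i+1} − x_{i+1}·y_i):
  i=1: -0.9060·-1.3063 − -2.2540·3.5175 = +9.1118 (running +9.1118)
  i=2: -2.2540·0.7700 − 2.5470·-1.3063 = +1.5918 (running +10.7036)
  i=3: 2.5470·3.5175 − -0.9060·0.7700 = +9.6565 (running +20.3601)
Area = |Σ|/2 = |20.3601|/2 = 10.1801

Area at t=0.635: 10.1801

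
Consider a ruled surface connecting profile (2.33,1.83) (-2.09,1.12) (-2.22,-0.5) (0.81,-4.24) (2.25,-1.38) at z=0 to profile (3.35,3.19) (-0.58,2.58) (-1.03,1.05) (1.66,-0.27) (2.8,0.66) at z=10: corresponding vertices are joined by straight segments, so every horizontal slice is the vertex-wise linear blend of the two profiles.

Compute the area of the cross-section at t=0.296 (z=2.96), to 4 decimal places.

Cross-section at t=0.296: each vertex is (1-t)·p0[i] + t·p1[i].
  v1: (1-0.296)·(2.33,1.83) + 0.296·(3.35,3.19) = (2.6319,2.2326)
  v2: (1-0.296)·(-2.09,1.12) + 0.296·(-0.58,2.58) = (-1.6430,1.5522)
  v3: (1-0.296)·(-2.22,-0.5) + 0.296·(-1.03,1.05) = (-1.8678,-0.0412)
  v4: (1-0.296)·(0.81,-4.24) + 0.296·(1.66,-0.27) = (1.0616,-3.0649)
  v5: (1-0.296)·(2.25,-1.38) + 0.296·(2.8,0.66) = (2.4128,-0.7762)
Shoelace sum Σ(x_i·y_{i+1} − x_{i+1}·y_i):
  i=1: 2.6319·1.5522 − -1.6430·2.2326 = +7.7533 (running +7.7533)
  i=2: -1.6430·-0.0412 − -1.8678·1.5522 = +2.9668 (running +10.7201)
  i=3: -1.8678·-3.0649 − 1.0616·-0.0412 = +5.7682 (running +16.4883)
  i=4: 1.0616·-0.7762 − 2.4128·-3.0649 = +6.5710 (running +23.0593)
  i=5: 2.4128·2.2326 − 2.6319·-0.7762 = +7.4295 (running +30.4888)
Area = |Σ|/2 = |30.4888|/2 = 15.2444

Area at t=0.296: 15.2444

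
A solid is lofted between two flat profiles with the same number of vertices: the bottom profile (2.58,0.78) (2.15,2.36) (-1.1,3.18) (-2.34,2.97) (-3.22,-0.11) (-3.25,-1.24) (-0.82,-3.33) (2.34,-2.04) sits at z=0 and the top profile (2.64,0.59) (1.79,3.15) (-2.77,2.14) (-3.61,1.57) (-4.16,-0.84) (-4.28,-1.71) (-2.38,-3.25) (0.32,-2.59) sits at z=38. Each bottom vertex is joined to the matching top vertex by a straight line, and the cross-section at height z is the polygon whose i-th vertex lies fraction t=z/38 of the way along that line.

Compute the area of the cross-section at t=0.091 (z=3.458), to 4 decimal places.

Area at t=0.091: 28.9233

Cross-section at t=0.091: each vertex is (1-t)·p0[i] + t·p1[i].
  v1: (1-0.091)·(2.58,0.78) + 0.091·(2.64,0.59) = (2.5855,0.7627)
  v2: (1-0.091)·(2.15,2.36) + 0.091·(1.79,3.15) = (2.1172,2.4319)
  v3: (1-0.091)·(-1.1,3.18) + 0.091·(-2.77,2.14) = (-1.2520,3.0854)
  v4: (1-0.091)·(-2.34,2.97) + 0.091·(-3.61,1.57) = (-2.4556,2.8426)
  v5: (1-0.091)·(-3.22,-0.11) + 0.091·(-4.16,-0.84) = (-3.3055,-0.1764)
  v6: (1-0.091)·(-3.25,-1.24) + 0.091·(-4.28,-1.71) = (-3.3437,-1.2828)
  v7: (1-0.091)·(-0.82,-3.33) + 0.091·(-2.38,-3.25) = (-0.9620,-3.3227)
  v8: (1-0.091)·(2.34,-2.04) + 0.091·(0.32,-2.59) = (2.1562,-2.0901)
Shoelace sum Σ(x_i·y_{i+1} − x_{i+1}·y_i):
  i=1: 2.5855·2.4319 − 2.1172·0.7627 = +4.6727 (running +4.6727)
  i=2: 2.1172·3.0854 − -1.2520·2.4319 = +9.5771 (running +14.2498)
  i=3: -1.2520·2.8426 − -2.4556·3.0854 = +4.0175 (running +18.2673)
  i=4: -2.4556·-0.1764 − -3.3055·2.8426 = +9.8296 (running +28.0968)
  i=5: -3.3055·-1.2828 − -3.3437·-0.1764 = +3.6503 (running +31.7472)
  i=6: -3.3437·-3.3227 − -0.9620·-1.2828 = +9.8763 (running +41.6235)
  i=7: -0.9620·-2.0901 − 2.1562·-3.3227 = +9.1749 (running +50.7984)
  i=8: 2.1562·0.7627 − 2.5855·-2.0901 = +7.0483 (running +57.8467)
Area = |Σ|/2 = |57.8467|/2 = 28.9233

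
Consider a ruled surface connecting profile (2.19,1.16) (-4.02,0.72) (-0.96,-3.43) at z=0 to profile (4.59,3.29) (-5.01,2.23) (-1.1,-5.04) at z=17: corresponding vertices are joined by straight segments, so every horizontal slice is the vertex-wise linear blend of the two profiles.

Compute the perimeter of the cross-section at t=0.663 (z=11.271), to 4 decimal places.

Perimeter at t=0.663: 24.2618

Cross-section at t=0.663: each vertex is (1-t)·p0[i] + t·p1[i].
  v1: (1-0.663)·(2.19,1.16) + 0.663·(4.59,3.29) = (3.7812,2.5722)
  v2: (1-0.663)·(-4.02,0.72) + 0.663·(-5.01,2.23) = (-4.6764,1.7211)
  v3: (1-0.663)·(-0.96,-3.43) + 0.663·(-1.1,-5.04) = (-1.0528,-4.4974)
Perimeter = Σ |v_{i+1} − v_i|:
  edge 1→2: √(-8.4576² + -0.8511²) = 8.5003 (running 8.5003)
  edge 2→3: √(3.6235² + -6.2186²) = 7.1973 (running 15.6975)
  edge 3→1: √(4.8340² + 7.0696²) = 8.5643 (running 24.2618)
Perimeter = 24.2618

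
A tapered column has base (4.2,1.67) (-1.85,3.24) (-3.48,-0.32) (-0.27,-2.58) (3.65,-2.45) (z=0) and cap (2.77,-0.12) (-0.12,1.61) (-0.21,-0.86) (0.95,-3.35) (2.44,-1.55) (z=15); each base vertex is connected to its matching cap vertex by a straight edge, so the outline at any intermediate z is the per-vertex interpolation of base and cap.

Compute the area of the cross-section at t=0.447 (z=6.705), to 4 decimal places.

Cross-section at t=0.447: each vertex is (1-t)·p0[i] + t·p1[i].
  v1: (1-0.447)·(4.2,1.67) + 0.447·(2.77,-0.12) = (3.5608,0.8699)
  v2: (1-0.447)·(-1.85,3.24) + 0.447·(-0.12,1.61) = (-1.0767,2.5114)
  v3: (1-0.447)·(-3.48,-0.32) + 0.447·(-0.21,-0.86) = (-2.0183,-0.5614)
  v4: (1-0.447)·(-0.27,-2.58) + 0.447·(0.95,-3.35) = (0.2753,-2.9242)
  v5: (1-0.447)·(3.65,-2.45) + 0.447·(2.44,-1.55) = (3.1091,-2.0477)
Shoelace sum Σ(x_i·y_{i+1} − x_{i+1}·y_i):
  i=1: 3.5608·2.5114 − -1.0767·0.8699 = +9.8791 (running +9.8791)
  i=2: -1.0767·-0.5614 − -2.0183·2.5114 = +5.6732 (running +15.5523)
  i=3: -2.0183·-2.9242 − 0.2753·-0.5614 = +6.0565 (running +21.6088)
  i=4: 0.2753·-2.0477 − 3.1091·-2.9242 = +8.5279 (running +30.1367)
  i=5: 3.1091·0.8699 − 3.5608·-2.0477 = +9.9960 (running +40.1326)
Area = |Σ|/2 = |40.1326|/2 = 20.0663

Area at t=0.447: 20.0663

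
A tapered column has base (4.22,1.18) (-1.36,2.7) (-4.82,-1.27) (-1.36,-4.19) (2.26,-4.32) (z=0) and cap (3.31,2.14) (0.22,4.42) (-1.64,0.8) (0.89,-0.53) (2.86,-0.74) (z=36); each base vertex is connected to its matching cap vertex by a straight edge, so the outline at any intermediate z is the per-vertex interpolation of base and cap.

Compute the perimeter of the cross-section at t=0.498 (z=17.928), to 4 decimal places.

Perimeter at t=0.498: 20.2186

Cross-section at t=0.498: each vertex is (1-t)·p0[i] + t·p1[i].
  v1: (1-0.498)·(4.22,1.18) + 0.498·(3.31,2.14) = (3.7668,1.6581)
  v2: (1-0.498)·(-1.36,2.7) + 0.498·(0.22,4.42) = (-0.5732,3.5566)
  v3: (1-0.498)·(-4.82,-1.27) + 0.498·(-1.64,0.8) = (-3.2364,-0.2391)
  v4: (1-0.498)·(-1.36,-4.19) + 0.498·(0.89,-0.53) = (-0.2395,-2.3673)
  v5: (1-0.498)·(2.26,-4.32) + 0.498·(2.86,-0.74) = (2.5588,-2.5372)
Perimeter = Σ |v_{i+1} − v_i|:
  edge 1→2: √(-4.3400² + 1.8985²) = 4.7371 (running 4.7371)
  edge 2→3: √(-2.6632² + -3.7957²) = 4.6368 (running 9.3739)
  edge 3→4: √(2.9969² + -2.1282²) = 3.6756 (running 13.0495)
  edge 4→5: √(2.7983² + -0.1698²) = 2.8034 (running 15.8529)
  edge 5→1: √(1.2080² + 4.1952²) = 4.3657 (running 20.2186)
Perimeter = 20.2186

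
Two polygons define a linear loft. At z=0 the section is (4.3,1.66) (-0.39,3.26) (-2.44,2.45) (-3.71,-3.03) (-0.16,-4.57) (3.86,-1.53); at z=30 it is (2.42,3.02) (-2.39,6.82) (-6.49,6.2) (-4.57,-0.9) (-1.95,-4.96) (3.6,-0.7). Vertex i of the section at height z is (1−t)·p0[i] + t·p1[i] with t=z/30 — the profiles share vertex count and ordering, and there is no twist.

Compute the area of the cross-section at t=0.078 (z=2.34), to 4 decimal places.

Area at t=0.078: 44.8246

Cross-section at t=0.078: each vertex is (1-t)·p0[i] + t·p1[i].
  v1: (1-0.078)·(4.3,1.66) + 0.078·(2.42,3.02) = (4.1534,1.7661)
  v2: (1-0.078)·(-0.39,3.26) + 0.078·(-2.39,6.82) = (-0.5460,3.5377)
  v3: (1-0.078)·(-2.44,2.45) + 0.078·(-6.49,6.2) = (-2.7559,2.7425)
  v4: (1-0.078)·(-3.71,-3.03) + 0.078·(-4.57,-0.9) = (-3.7771,-2.8639)
  v5: (1-0.078)·(-0.16,-4.57) + 0.078·(-1.95,-4.96) = (-0.2996,-4.6004)
  v6: (1-0.078)·(3.86,-1.53) + 0.078·(3.6,-0.7) = (3.8397,-1.4653)
Shoelace sum Σ(x_i·y_{i+1} − x_{i+1}·y_i):
  i=1: 4.1534·3.5377 − -0.5460·1.7661 = +15.6575 (running +15.6575)
  i=2: -0.5460·2.7425 − -2.7559·3.5377 = +8.2521 (running +23.9096)
  i=3: -2.7559·-2.8639 − -3.7771·2.7425 = +18.2512 (running +42.1608)
  i=4: -3.7771·-4.6004 − -0.2996·-2.8639 = +16.5181 (running +58.6789)
  i=5: -0.2996·-1.4653 − 3.8397·-4.6004 = +18.1033 (running +76.7822)
  i=6: 3.8397·1.7661 − 4.1534·-1.4653 = +12.8670 (running +89.6492)
Area = |Σ|/2 = |89.6492|/2 = 44.8246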